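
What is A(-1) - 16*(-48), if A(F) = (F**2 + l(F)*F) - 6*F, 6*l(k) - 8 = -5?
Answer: 1549/2 ≈ 774.50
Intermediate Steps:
l(k) = 1/2 (l(k) = 4/3 + (1/6)*(-5) = 4/3 - 5/6 = 1/2)
A(F) = F**2 - 11*F/2 (A(F) = (F**2 + F/2) - 6*F = F**2 - 11*F/2)
A(-1) - 16*(-48) = (1/2)*(-1)*(-11 + 2*(-1)) - 16*(-48) = (1/2)*(-1)*(-11 - 2) + 768 = (1/2)*(-1)*(-13) + 768 = 13/2 + 768 = 1549/2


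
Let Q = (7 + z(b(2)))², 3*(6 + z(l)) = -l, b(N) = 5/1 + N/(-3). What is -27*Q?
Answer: -16/3 ≈ -5.3333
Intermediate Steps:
b(N) = 5 - N/3 (b(N) = 5*1 + N*(-⅓) = 5 - N/3)
z(l) = -6 - l/3 (z(l) = -6 + (-l)/3 = -6 - l/3)
Q = 16/81 (Q = (7 + (-6 - (5 - ⅓*2)/3))² = (7 + (-6 - (5 - ⅔)/3))² = (7 + (-6 - ⅓*13/3))² = (7 + (-6 - 13/9))² = (7 - 67/9)² = (-4/9)² = 16/81 ≈ 0.19753)
-27*Q = -27*16/81 = -16/3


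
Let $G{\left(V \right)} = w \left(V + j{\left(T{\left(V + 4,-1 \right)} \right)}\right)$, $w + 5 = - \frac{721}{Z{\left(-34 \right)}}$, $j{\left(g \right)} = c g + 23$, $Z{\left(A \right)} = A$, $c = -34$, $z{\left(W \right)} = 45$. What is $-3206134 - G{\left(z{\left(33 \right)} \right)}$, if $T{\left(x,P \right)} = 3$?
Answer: $-3205583$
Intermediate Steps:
$j{\left(g \right)} = 23 - 34 g$ ($j{\left(g \right)} = - 34 g + 23 = 23 - 34 g$)
$w = \frac{551}{34}$ ($w = -5 - \frac{721}{-34} = -5 - - \frac{721}{34} = -5 + \frac{721}{34} = \frac{551}{34} \approx 16.206$)
$G{\left(V \right)} = - \frac{43529}{34} + \frac{551 V}{34}$ ($G{\left(V \right)} = \frac{551 \left(V + \left(23 - 102\right)\right)}{34} = \frac{551 \left(V - 79\right)}{34} = \frac{551 \left(-79 + V\right)}{34} = - \frac{43529}{34} + \frac{551 V}{34}$)
$-3206134 - G{\left(z{\left(33 \right)} \right)} = -3206134 - \left(- \frac{43529}{34} + \frac{551}{34} \cdot 45\right) = -3206134 - \left(- \frac{43529}{34} + \frac{24795}{34}\right) = -3206134 - -551 = -3206134 + 551 = -3205583$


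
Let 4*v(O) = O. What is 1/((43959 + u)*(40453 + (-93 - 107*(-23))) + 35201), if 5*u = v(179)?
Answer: 20/37655735759 ≈ 5.3113e-10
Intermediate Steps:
v(O) = O/4
u = 179/20 (u = ((¼)*179)/5 = (⅕)*(179/4) = 179/20 ≈ 8.9500)
1/((43959 + u)*(40453 + (-93 - 107*(-23))) + 35201) = 1/((43959 + 179/20)*(40453 + (-93 - 107*(-23))) + 35201) = 1/(879359*(40453 + (-93 + 2461))/20 + 35201) = 1/(879359*(40453 + 2368)/20 + 35201) = 1/((879359/20)*42821 + 35201) = 1/(37655031739/20 + 35201) = 1/(37655735759/20) = 20/37655735759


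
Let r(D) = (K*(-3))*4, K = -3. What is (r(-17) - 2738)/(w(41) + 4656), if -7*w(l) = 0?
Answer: -1351/2328 ≈ -0.58033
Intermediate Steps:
w(l) = 0 (w(l) = -1/7*0 = 0)
r(D) = 36 (r(D) = -3*(-3)*4 = 9*4 = 36)
(r(-17) - 2738)/(w(41) + 4656) = (36 - 2738)/(0 + 4656) = -2702/4656 = -2702*1/4656 = -1351/2328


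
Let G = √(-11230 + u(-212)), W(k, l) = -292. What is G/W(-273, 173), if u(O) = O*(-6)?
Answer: -I*√9958/292 ≈ -0.34175*I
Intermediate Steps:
u(O) = -6*O
G = I*√9958 (G = √(-11230 - 6*(-212)) = √(-11230 + 1272) = √(-9958) = I*√9958 ≈ 99.79*I)
G/W(-273, 173) = (I*√9958)/(-292) = (I*√9958)*(-1/292) = -I*√9958/292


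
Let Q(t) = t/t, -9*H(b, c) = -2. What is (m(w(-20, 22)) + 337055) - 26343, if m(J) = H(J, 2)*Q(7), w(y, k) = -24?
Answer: 2796410/9 ≈ 3.1071e+5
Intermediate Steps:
H(b, c) = 2/9 (H(b, c) = -⅑*(-2) = 2/9)
Q(t) = 1
m(J) = 2/9 (m(J) = (2/9)*1 = 2/9)
(m(w(-20, 22)) + 337055) - 26343 = (2/9 + 337055) - 26343 = 3033497/9 - 26343 = 2796410/9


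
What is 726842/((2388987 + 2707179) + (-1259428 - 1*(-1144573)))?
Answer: 13714/93987 ≈ 0.14591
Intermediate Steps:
726842/((2388987 + 2707179) + (-1259428 - 1*(-1144573))) = 726842/(5096166 + (-1259428 + 1144573)) = 726842/(5096166 - 114855) = 726842/4981311 = 726842*(1/4981311) = 13714/93987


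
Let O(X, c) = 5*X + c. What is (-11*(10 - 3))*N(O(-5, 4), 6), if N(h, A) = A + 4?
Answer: -770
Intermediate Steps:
O(X, c) = c + 5*X
N(h, A) = 4 + A
(-11*(10 - 3))*N(O(-5, 4), 6) = (-11*(10 - 3))*(4 + 6) = -11*7*10 = -77*10 = -770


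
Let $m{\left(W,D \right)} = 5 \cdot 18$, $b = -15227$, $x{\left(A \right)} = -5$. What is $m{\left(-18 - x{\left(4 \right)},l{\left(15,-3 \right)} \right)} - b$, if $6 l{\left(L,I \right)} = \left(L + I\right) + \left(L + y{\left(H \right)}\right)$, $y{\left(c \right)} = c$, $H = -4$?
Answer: $15317$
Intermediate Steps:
$l{\left(L,I \right)} = - \frac{2}{3} + \frac{L}{3} + \frac{I}{6}$ ($l{\left(L,I \right)} = \frac{\left(L + I\right) + \left(L - 4\right)}{6} = \frac{\left(I + L\right) + \left(-4 + L\right)}{6} = \frac{-4 + I + 2 L}{6} = - \frac{2}{3} + \frac{L}{3} + \frac{I}{6}$)
$m{\left(W,D \right)} = 90$
$m{\left(-18 - x{\left(4 \right)},l{\left(15,-3 \right)} \right)} - b = 90 - -15227 = 90 + 15227 = 15317$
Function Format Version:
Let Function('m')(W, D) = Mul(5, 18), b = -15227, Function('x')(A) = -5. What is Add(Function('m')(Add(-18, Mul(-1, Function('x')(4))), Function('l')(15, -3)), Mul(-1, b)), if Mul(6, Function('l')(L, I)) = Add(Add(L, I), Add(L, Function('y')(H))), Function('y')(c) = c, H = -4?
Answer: 15317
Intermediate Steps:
Function('l')(L, I) = Add(Rational(-2, 3), Mul(Rational(1, 3), L), Mul(Rational(1, 6), I)) (Function('l')(L, I) = Mul(Rational(1, 6), Add(Add(L, I), Add(L, -4))) = Mul(Rational(1, 6), Add(Add(I, L), Add(-4, L))) = Mul(Rational(1, 6), Add(-4, I, Mul(2, L))) = Add(Rational(-2, 3), Mul(Rational(1, 3), L), Mul(Rational(1, 6), I)))
Function('m')(W, D) = 90
Add(Function('m')(Add(-18, Mul(-1, Function('x')(4))), Function('l')(15, -3)), Mul(-1, b)) = Add(90, Mul(-1, -15227)) = Add(90, 15227) = 15317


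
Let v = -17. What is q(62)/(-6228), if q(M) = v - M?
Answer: 79/6228 ≈ 0.012685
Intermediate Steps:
q(M) = -17 - M
q(62)/(-6228) = (-17 - 1*62)/(-6228) = (-17 - 62)*(-1/6228) = -79*(-1/6228) = 79/6228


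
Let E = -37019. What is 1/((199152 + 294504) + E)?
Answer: 1/456637 ≈ 2.1899e-6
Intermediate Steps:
1/((199152 + 294504) + E) = 1/((199152 + 294504) - 37019) = 1/(493656 - 37019) = 1/456637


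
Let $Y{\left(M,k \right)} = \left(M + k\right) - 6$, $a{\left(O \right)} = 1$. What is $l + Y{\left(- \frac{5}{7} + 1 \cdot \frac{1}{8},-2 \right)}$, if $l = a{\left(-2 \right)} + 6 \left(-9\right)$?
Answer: $- \frac{3449}{56} \approx -61.589$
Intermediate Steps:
$Y{\left(M,k \right)} = -6 + M + k$ ($Y{\left(M,k \right)} = \left(M + k\right) - 6 = -6 + M + k$)
$l = -53$ ($l = 1 + 6 \left(-9\right) = 1 - 54 = -53$)
$l + Y{\left(- \frac{5}{7} + 1 \cdot \frac{1}{8},-2 \right)} = -53 - \frac{481}{56} = - \frac{3449}{56}$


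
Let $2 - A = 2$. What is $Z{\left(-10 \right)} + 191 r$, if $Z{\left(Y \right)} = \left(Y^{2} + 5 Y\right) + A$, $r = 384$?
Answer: $73394$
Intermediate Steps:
$A = 0$ ($A = 2 - 2 = 0$)
$Z{\left(Y \right)} = Y^{2} + 5 Y$ ($Z{\left(Y \right)} = \left(Y^{2} + 5 Y\right) + 0 = Y^{2} + 5 Y$)
$Z{\left(-10 \right)} + 191 r = - 10 \left(5 - 10\right) + 191 \cdot 384 = \left(-10\right) \left(-5\right) + 73344 = 50 + 73344 = 73394$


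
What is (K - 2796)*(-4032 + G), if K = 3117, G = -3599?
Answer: -2449551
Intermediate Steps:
(K - 2796)*(-4032 + G) = (3117 - 2796)*(-4032 - 3599) = 321*(-7631) = -2449551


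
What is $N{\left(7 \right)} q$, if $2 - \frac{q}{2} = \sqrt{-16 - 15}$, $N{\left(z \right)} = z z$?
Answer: $196 - 98 i \sqrt{31} \approx 196.0 - 545.64 i$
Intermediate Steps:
$N{\left(z \right)} = z^{2}$
$q = 4 - 2 i \sqrt{31}$ ($q = 4 - 2 \sqrt{-16 - 15} = 4 - 2 \sqrt{-31} = 4 - 2 i \sqrt{31} \approx 4.0 - 11.136 i$)
$N{\left(7 \right)} q = 7^{2} \left(4 - 2 i \sqrt{31}\right) = 49 \left(4 - 2 i \sqrt{31}\right) = 196 - 98 i \sqrt{31}$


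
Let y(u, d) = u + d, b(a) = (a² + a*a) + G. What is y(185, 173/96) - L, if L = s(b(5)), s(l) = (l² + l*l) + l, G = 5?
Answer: -568147/96 ≈ -5918.2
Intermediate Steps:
b(a) = 5 + 2*a² (b(a) = (a² + a*a) + 5 = (a² + a²) + 5 = 2*a² + 5 = 5 + 2*a²)
y(u, d) = d + u
s(l) = l + 2*l² (s(l) = (l² + l²) + l = 2*l² + l = l + 2*l²)
L = 6105 (L = (5 + 2*5²)*(1 + 2*(5 + 2*5²)) = (5 + 2*25)*(1 + 2*(5 + 2*25)) = (5 + 50)*(1 + 2*(5 + 50)) = 55*(1 + 2*55) = 55*(1 + 110) = 55*111 = 6105)
y(185, 173/96) - L = (173/96 + 185) - 1*6105 = (173*(1/96) + 185) - 6105 = (173/96 + 185) - 6105 = 17933/96 - 6105 = -568147/96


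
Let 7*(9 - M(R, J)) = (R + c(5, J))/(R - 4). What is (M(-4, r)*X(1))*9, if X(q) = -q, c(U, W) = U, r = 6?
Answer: -4545/56 ≈ -81.161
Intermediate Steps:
M(R, J) = 9 - (5 + R)/(7*(-4 + R)) (M(R, J) = 9 - (R + 5)/(7*(R - 4)) = 9 - (5 + R)/(7*(-4 + R)))
(M(-4, r)*X(1))*9 = (((-257 + 62*(-4))/(7*(-4 - 4)))*(-1*1))*9 = (((⅐)*(-257 - 248)/(-8))*(-1))*9 = (((⅐)*(-⅛)*(-505))*(-1))*9 = ((505/56)*(-1))*9 = -505/56*9 = -4545/56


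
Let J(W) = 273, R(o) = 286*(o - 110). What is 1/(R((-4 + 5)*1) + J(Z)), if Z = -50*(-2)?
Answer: -1/30901 ≈ -3.2361e-5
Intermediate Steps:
R(o) = -31460 + 286*o (R(o) = 286*(-110 + o) = -31460 + 286*o)
Z = 100
1/(R((-4 + 5)*1) + J(Z)) = 1/((-31460 + 286*((-4 + 5)*1)) + 273) = 1/((-31460 + 286*(1*1)) + 273) = 1/((-31460 + 286*1) + 273) = 1/((-31460 + 286) + 273) = 1/(-31174 + 273) = 1/(-30901) = -1/30901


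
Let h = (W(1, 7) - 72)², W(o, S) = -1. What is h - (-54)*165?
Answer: 14239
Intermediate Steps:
h = 5329 (h = (-1 - 72)² = (-73)² = 5329)
h - (-54)*165 = 5329 - (-54)*165 = 5329 - 1*(-8910) = 5329 + 8910 = 14239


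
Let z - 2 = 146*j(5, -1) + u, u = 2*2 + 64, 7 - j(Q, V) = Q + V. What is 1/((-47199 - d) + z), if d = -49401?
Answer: 1/2710 ≈ 0.00036900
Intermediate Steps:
j(Q, V) = 7 - Q - V (j(Q, V) = 7 - (Q + V) = 7 + (-Q - V) = 7 - Q - V)
u = 68 (u = 4 + 64 = 68)
z = 508 (z = 2 + (146*(7 - 1*5 - 1*(-1)) + 68) = 2 + (146*(7 - 5 + 1) + 68) = 2 + (146*3 + 68) = 2 + (438 + 68) = 2 + 506 = 508)
1/((-47199 - d) + z) = 1/((-47199 - 1*(-49401)) + 508) = 1/((-47199 + 49401) + 508) = 1/(2202 + 508) = 1/2710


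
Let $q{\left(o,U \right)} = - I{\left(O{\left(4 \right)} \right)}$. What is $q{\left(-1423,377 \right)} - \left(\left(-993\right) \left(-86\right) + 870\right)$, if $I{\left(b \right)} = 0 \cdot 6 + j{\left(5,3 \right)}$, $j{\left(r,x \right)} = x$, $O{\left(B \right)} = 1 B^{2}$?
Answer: $-86271$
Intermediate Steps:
$O{\left(B \right)} = B^{2}$
$I{\left(b \right)} = 3$ ($I{\left(b \right)} = 0 \cdot 6 + 3 = 0 + 3 = 3$)
$q{\left(o,U \right)} = -3$ ($q{\left(o,U \right)} = \left(-1\right) 3 = -3$)
$q{\left(-1423,377 \right)} - \left(\left(-993\right) \left(-86\right) + 870\right) = -3 - \left(\left(-993\right) \left(-86\right) + 870\right) = -3 - \left(85398 + 870\right) = -3 - 86268 = -86271$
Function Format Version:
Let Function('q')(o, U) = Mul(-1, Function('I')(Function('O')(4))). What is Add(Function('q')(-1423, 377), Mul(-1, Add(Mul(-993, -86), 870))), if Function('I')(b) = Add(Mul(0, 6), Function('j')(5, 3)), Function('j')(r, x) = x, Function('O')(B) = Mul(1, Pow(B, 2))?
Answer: -86271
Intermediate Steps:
Function('O')(B) = Pow(B, 2)
Function('I')(b) = 3 (Function('I')(b) = Add(Mul(0, 6), 3) = Add(0, 3) = 3)
Function('q')(o, U) = -3 (Function('q')(o, U) = Mul(-1, 3) = -3)
Add(Function('q')(-1423, 377), Mul(-1, Add(Mul(-993, -86), 870))) = Add(-3, Mul(-1, Add(Mul(-993, -86), 870))) = Add(-3, Mul(-1, Add(85398, 870))) = Add(-3, Mul(-1, 86268)) = Add(-3, -86268) = -86271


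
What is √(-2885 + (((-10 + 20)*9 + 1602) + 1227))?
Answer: √34 ≈ 5.8309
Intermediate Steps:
√(-2885 + (((-10 + 20)*9 + 1602) + 1227)) = √(-2885 + ((10*9 + 1602) + 1227)) = √(-2885 + ((90 + 1602) + 1227)) = √(-2885 + (1692 + 1227)) = √(-2885 + 2919) = √34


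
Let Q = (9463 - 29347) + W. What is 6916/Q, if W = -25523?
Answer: -6916/45407 ≈ -0.15231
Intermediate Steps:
Q = -45407 (Q = (9463 - 29347) - 25523 = -19884 - 25523 = -45407)
6916/Q = 6916/(-45407) = 6916*(-1/45407) = -6916/45407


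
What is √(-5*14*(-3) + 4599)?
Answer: √4809 ≈ 69.347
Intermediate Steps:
√(-5*14*(-3) + 4599) = √(-70*(-3) + 4599) = √(210 + 4599) = √4809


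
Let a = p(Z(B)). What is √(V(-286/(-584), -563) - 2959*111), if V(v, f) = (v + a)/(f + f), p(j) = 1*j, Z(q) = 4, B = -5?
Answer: 3*I*√986297500170218/164396 ≈ 573.1*I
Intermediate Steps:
p(j) = j
a = 4
V(v, f) = (4 + v)/(2*f) (V(v, f) = (v + 4)/(f + f) = (4 + v)/((2*f)) = (4 + v)*(1/(2*f)) = (4 + v)/(2*f))
√(V(-286/(-584), -563) - 2959*111) = √((½)*(4 - 286/(-584))/(-563) - 2959*111) = √((½)*(-1/563)*(4 - 286*(-1/584)) - 328449) = √((½)*(-1/563)*(4 + 143/292) - 328449) = √((½)*(-1/563)*(1311/292) - 328449) = √(-1311/328792 - 328449) = √(-107991404919/328792) = 3*I*√986297500170218/164396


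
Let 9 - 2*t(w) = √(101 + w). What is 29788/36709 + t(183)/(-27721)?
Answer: 1651175915/2035220378 + √71/27721 ≈ 0.81160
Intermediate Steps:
t(w) = 9/2 - √(101 + w)/2
29788/36709 + t(183)/(-27721) = 29788/36709 + (9/2 - √(101 + 183)/2)/(-27721) = 29788*(1/36709) + (9/2 - √71)*(-1/27721) = 29788/36709 + (9/2 - √71)*(-1/27721) = 29788/36709 + (-9/55442 + √71/27721) = 1651175915/2035220378 + √71/27721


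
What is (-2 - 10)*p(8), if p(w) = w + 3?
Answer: -132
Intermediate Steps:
p(w) = 3 + w
(-2 - 10)*p(8) = (-2 - 10)*(3 + 8) = -12*11 = -132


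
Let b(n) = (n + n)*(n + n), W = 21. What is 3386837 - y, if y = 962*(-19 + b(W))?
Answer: 1708147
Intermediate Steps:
b(n) = 4*n² (b(n) = (2*n)*(2*n) = 4*n²)
y = 1678690 (y = 962*(-19 + 4*21²) = 962*(-19 + 4*441) = 962*(-19 + 1764) = 962*1745 = 1678690)
3386837 - y = 3386837 - 1*1678690 = 3386837 - 1678690 = 1708147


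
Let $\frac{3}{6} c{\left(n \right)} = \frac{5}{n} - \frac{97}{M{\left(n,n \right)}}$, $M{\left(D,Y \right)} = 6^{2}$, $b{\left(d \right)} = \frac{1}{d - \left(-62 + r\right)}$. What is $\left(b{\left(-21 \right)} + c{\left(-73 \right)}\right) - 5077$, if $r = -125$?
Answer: $- \frac{277154890}{54531} \approx -5082.5$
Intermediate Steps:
$b{\left(d \right)} = \frac{1}{187 + d}$ ($b{\left(d \right)} = \frac{1}{d + \left(62 - -125\right)} = \frac{1}{d + \left(62 + 125\right)} = \frac{1}{d + 187} = \frac{1}{187 + d}$)
$M{\left(D,Y \right)} = 36$
$c{\left(n \right)} = - \frac{97}{18} + \frac{10}{n}$ ($c{\left(n \right)} = 2 \left(\frac{5}{n} - \frac{97}{36}\right) = 2 \left(- \frac{97}{36} + \frac{5}{n}\right) = - \frac{97}{18} + \frac{10}{n}$)
$\left(b{\left(-21 \right)} + c{\left(-73 \right)}\right) - 5077 = \left(\frac{1}{187 - 21} - \left(\frac{97}{18} - \frac{10}{-73}\right)\right) - 5077 = \left(\frac{1}{166} + \left(- \frac{97}{18} + 10 \left(- \frac{1}{73}\right)\right)\right) - 5077 = \left(\frac{1}{166} - \frac{7261}{1314}\right) - 5077 = - \frac{301003}{54531} - 5077 = - \frac{277154890}{54531}$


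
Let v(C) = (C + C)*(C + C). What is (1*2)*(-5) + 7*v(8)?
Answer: 1782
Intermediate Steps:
v(C) = 4*C**2 (v(C) = (2*C)*(2*C) = 4*C**2)
(1*2)*(-5) + 7*v(8) = (1*2)*(-5) + 7*(4*8**2) = 2*(-5) + 7*(4*64) = -10 + 7*256 = -10 + 1792 = 1782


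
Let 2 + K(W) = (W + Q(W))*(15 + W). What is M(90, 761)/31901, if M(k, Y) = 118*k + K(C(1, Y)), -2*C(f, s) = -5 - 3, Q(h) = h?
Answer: 10770/31901 ≈ 0.33761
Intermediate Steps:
C(f, s) = 4 (C(f, s) = -(-5 - 3)/2 = -½*(-8) = 4)
K(W) = -2 + 2*W*(15 + W) (K(W) = -2 + (W + W)*(15 + W) = -2 + (2*W)*(15 + W) = -2 + 2*W*(15 + W))
M(k, Y) = 150 + 118*k (M(k, Y) = 118*k + (-2 + 2*4² + 30*4) = 118*k + (-2 + 2*16 + 120) = 118*k + (-2 + 32 + 120) = 118*k + 150 = 150 + 118*k)
M(90, 761)/31901 = (150 + 118*90)/31901 = (150 + 10620)*(1/31901) = 10770*(1/31901) = 10770/31901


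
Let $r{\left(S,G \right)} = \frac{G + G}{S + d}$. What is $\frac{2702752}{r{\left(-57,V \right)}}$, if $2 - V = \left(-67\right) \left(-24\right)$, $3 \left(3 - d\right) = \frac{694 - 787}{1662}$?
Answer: $\frac{415210276}{9141} \approx 45423.0$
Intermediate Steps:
$d = \frac{5017}{1662}$ ($d = 3 - \frac{\left(694 - 787\right) \frac{1}{1662}}{3} = 3 - \frac{\left(-93\right) \frac{1}{1662}}{3} = 3 - - \frac{31}{1662} = 3 + \frac{31}{1662} = \frac{5017}{1662} \approx 3.0187$)
$V = -1606$ ($V = 2 - \left(-67\right) \left(-24\right) = 2 - 1608 = -1606$)
$r{\left(S,G \right)} = \frac{2 G}{\frac{5017}{1662} + S}$ ($r{\left(S,G \right)} = \frac{G + G}{S + \frac{5017}{1662}} = \frac{2 G}{\frac{5017}{1662} + S}$)
$\frac{2702752}{r{\left(-57,V \right)}} = \frac{2702752}{3324 \left(-1606\right) \frac{1}{5017 + 1662 \left(-57\right)}} = \frac{2702752}{3324 \left(-1606\right) \frac{1}{5017 - 94734}} = \frac{2702752}{3324 \left(-1606\right) \frac{1}{-89717}} = \frac{2702752}{3324 \left(-1606\right) \left(- \frac{1}{89717}\right)} = \frac{2702752}{\frac{73128}{1229}} = 2702752 \cdot \frac{1229}{73128} = \frac{415210276}{9141}$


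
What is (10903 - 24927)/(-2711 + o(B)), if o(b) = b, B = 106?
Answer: 14024/2605 ≈ 5.3835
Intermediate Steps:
(10903 - 24927)/(-2711 + o(B)) = (10903 - 24927)/(-2711 + 106) = -14024/(-2605) = -14024*(-1/2605) = 14024/2605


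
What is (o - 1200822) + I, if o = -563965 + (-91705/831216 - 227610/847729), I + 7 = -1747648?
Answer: -2475028150951170793/704645908464 ≈ -3.5124e+6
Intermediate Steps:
I = -1747655 (I = -7 - 1747648 = -1747655)
o = -397395896700961465/704645908464 (o = -563965 + (-91705*1/831216 - 227610*1/847729) = -563965 + (-91705/831216 - 227610/847729) = -563965 - 266934061705/704645908464 = -397395896700961465/704645908464 ≈ -5.6397e+5)
(o - 1200822) + I = (-397395896700961465/704645908464 - 1200822) - 1747655 = -1243550205794518873/704645908464 - 1747655 = -2475028150951170793/704645908464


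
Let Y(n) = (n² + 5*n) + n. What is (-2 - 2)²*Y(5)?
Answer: 880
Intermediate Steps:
Y(n) = n² + 6*n
(-2 - 2)²*Y(5) = (-2 - 2)²*(5*(6 + 5)) = (-4)²*(5*11) = 16*55 = 880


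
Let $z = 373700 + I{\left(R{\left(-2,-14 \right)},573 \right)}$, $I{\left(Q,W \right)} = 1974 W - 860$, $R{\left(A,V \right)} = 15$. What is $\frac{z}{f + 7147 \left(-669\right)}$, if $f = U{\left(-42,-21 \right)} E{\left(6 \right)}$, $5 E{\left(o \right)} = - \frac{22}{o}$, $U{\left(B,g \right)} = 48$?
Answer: $- \frac{7519710}{23906891} \approx -0.31454$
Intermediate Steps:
$E{\left(o \right)} = - \frac{22}{5 o}$ ($E{\left(o \right)} = \frac{\left(-22\right) \frac{1}{o}}{5} = - \frac{22}{5 o}$)
$I{\left(Q,W \right)} = -860 + 1974 W$
$f = - \frac{176}{5}$ ($f = 48 \left(- \frac{22}{5 \cdot 6}\right) = 48 \left(\left(- \frac{22}{5}\right) \frac{1}{6}\right) = 48 \left(- \frac{11}{15}\right) = - \frac{176}{5} \approx -35.2$)
$z = 1503942$ ($z = 373700 + \left(-860 + 1974 \cdot 573\right) = 373700 + \left(-860 + 1131102\right) = 373700 + 1130242 = 1503942$)
$\frac{z}{f + 7147 \left(-669\right)} = \frac{1503942}{- \frac{176}{5} + 7147 \left(-669\right)} = \frac{1503942}{- \frac{176}{5} - 4781343} = \frac{1503942}{- \frac{23906891}{5}} = 1503942 \left(- \frac{5}{23906891}\right) = - \frac{7519710}{23906891}$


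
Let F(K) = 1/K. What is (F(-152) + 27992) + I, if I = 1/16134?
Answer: 34323334537/1226184 ≈ 27992.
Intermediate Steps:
I = 1/16134 ≈ 6.1981e-5
(F(-152) + 27992) + I = (1/(-152) + 27992) + 1/16134 = (-1/152 + 27992) + 1/16134 = 4254783/152 + 1/16134 = 34323334537/1226184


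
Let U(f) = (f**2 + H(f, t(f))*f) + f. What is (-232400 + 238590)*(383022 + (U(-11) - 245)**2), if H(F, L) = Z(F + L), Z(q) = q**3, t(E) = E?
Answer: 84727141989490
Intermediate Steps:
H(F, L) = (F + L)**3
U(f) = f + f**2 + 8*f**4 (U(f) = (f**2 + (f + f)**3*f) + f = (f**2 + (2*f)**3*f) + f = (f**2 + (8*f**3)*f) + f = (f**2 + 8*f**4) + f = f + f**2 + 8*f**4)
(-232400 + 238590)*(383022 + (U(-11) - 245)**2) = (-232400 + 238590)*(383022 + (-11*(1 - 11 + 8*(-11)**3) - 245)**2) = 6190*(383022 + (-11*(1 - 11 + 8*(-1331)) - 245)**2) = 6190*(383022 + (-11*(1 - 11 - 10648) - 245)**2) = 6190*(383022 + (-11*(-10658) - 245)**2) = 6190*(383022 + (117238 - 245)**2) = 6190*(383022 + 116993**2) = 6190*(383022 + 13687362049) = 6190*13687745071 = 84727141989490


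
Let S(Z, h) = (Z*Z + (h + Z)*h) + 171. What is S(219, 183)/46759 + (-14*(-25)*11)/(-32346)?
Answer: 1878210679/756233307 ≈ 2.4836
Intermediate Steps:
S(Z, h) = 171 + Z² + h*(Z + h) (S(Z, h) = (Z² + (Z + h)*h) + 171 = (Z² + h*(Z + h)) + 171 = 171 + Z² + h*(Z + h))
S(219, 183)/46759 + (-14*(-25)*11)/(-32346) = (171 + 219² + 183² + 219*183)/46759 + (-14*(-25)*11)/(-32346) = (171 + 47961 + 33489 + 40077)*(1/46759) + (350*11)*(-1/32346) = 121698*(1/46759) + 3850*(-1/32346) = 121698/46759 - 1925/16173 = 1878210679/756233307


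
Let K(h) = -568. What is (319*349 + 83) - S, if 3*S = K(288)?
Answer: 334810/3 ≈ 1.1160e+5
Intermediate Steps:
S = -568/3 (S = (⅓)*(-568) = -568/3 ≈ -189.33)
(319*349 + 83) - S = (319*349 + 83) - 1*(-568/3) = (111331 + 83) + 568/3 = 111414 + 568/3 = 334810/3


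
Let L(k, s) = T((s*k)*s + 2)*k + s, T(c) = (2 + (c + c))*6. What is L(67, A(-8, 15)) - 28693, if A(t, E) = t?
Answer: 3421263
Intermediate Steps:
T(c) = 12 + 12*c (T(c) = (2 + 2*c)*6 = 12 + 12*c)
L(k, s) = s + k*(36 + 12*k*s**2) (L(k, s) = (12 + 12*((s*k)*s + 2))*k + s = (12 + 12*((k*s)*s + 2))*k + s = (12 + 12*(k*s**2 + 2))*k + s = (12 + 12*(2 + k*s**2))*k + s = (12 + (24 + 12*k*s**2))*k + s = (36 + 12*k*s**2)*k + s = k*(36 + 12*k*s**2) + s = s + k*(36 + 12*k*s**2))
L(67, A(-8, 15)) - 28693 = (-8 + 12*67*(3 + 67*(-8)**2)) - 28693 = (-8 + 12*67*(3 + 67*64)) - 28693 = (-8 + 12*67*(3 + 4288)) - 28693 = (-8 + 12*67*4291) - 28693 = (-8 + 3449964) - 28693 = 3449956 - 28693 = 3421263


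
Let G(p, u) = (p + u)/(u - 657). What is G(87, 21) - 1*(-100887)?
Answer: 5347002/53 ≈ 1.0089e+5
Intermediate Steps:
G(p, u) = (p + u)/(-657 + u)
G(87, 21) - 1*(-100887) = (87 + 21)/(-657 + 21) - 1*(-100887) = 108/(-636) + 100887 = -1/636*108 + 100887 = -9/53 + 100887 = 5347002/53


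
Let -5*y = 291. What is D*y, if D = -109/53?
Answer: 31719/265 ≈ 119.69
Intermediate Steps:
y = -291/5 (y = -⅕*291 = -291/5 ≈ -58.200)
D = -109/53 (D = -109*1/53 = -109/53 ≈ -2.0566)
D*y = -109/53*(-291/5) = 31719/265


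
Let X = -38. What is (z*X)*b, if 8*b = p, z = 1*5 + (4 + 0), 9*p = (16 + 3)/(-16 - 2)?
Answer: 361/72 ≈ 5.0139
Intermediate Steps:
p = -19/162 (p = ((16 + 3)/(-16 - 2))/9 = (19/(-18))/9 = (19*(-1/18))/9 = (⅑)*(-19/18) = -19/162 ≈ -0.11728)
z = 9 (z = 5 + 4 = 9)
b = -19/1296 (b = (⅛)*(-19/162) = -19/1296 ≈ -0.014660)
(z*X)*b = (9*(-38))*(-19/1296) = -342*(-19/1296) = 361/72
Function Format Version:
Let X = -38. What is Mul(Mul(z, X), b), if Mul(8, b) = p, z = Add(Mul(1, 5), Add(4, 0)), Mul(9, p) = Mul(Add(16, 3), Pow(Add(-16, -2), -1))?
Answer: Rational(361, 72) ≈ 5.0139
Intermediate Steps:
p = Rational(-19, 162) (p = Mul(Rational(1, 9), Mul(Add(16, 3), Pow(Add(-16, -2), -1))) = Mul(Rational(1, 9), Mul(19, Pow(-18, -1))) = Mul(Rational(1, 9), Mul(19, Rational(-1, 18))) = Mul(Rational(1, 9), Rational(-19, 18)) = Rational(-19, 162) ≈ -0.11728)
z = 9 (z = Add(5, 4) = 9)
b = Rational(-19, 1296) (b = Mul(Rational(1, 8), Rational(-19, 162)) = Rational(-19, 1296) ≈ -0.014660)
Mul(Mul(z, X), b) = Mul(Mul(9, -38), Rational(-19, 1296)) = Mul(-342, Rational(-19, 1296)) = Rational(361, 72)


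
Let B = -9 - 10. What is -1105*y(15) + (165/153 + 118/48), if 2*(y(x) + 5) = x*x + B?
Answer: -14726959/136 ≈ -1.0829e+5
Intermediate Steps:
B = -19
y(x) = -29/2 + x²/2 (y(x) = -5 + (x*x - 19)/2 = -5 + (x² - 19)/2 = -5 + (-19 + x²)/2 = -5 + (-19/2 + x²/2) = -29/2 + x²/2)
-1105*y(15) + (165/153 + 118/48) = -1105*(-29/2 + (½)*15²) + (165/153 + 118/48) = -1105*(-29/2 + (½)*225) + (165*(1/153) + 118*(1/48)) = -1105*(-29/2 + 225/2) + (55/51 + 59/24) = -1105*98 + 481/136 = -108290 + 481/136 = -14726959/136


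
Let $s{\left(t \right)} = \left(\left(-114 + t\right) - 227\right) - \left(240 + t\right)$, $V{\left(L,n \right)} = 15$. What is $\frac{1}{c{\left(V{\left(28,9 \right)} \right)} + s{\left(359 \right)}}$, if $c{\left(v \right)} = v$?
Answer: $- \frac{1}{566} \approx -0.0017668$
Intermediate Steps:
$s{\left(t \right)} = -581$ ($s{\left(t \right)} = \left(-341 + t\right) - \left(240 + t\right) = -581$)
$\frac{1}{c{\left(V{\left(28,9 \right)} \right)} + s{\left(359 \right)}} = \frac{1}{15 - 581} = \frac{1}{-566} = - \frac{1}{566}$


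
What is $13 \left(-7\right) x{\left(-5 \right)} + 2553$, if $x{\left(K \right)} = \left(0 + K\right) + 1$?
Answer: $2917$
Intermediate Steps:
$x{\left(K \right)} = 1 + K$ ($x{\left(K \right)} = K + 1 = 1 + K$)
$13 \left(-7\right) x{\left(-5 \right)} + 2553 = 13 \left(-7\right) \left(1 - 5\right) + 2553 = \left(-91\right) \left(-4\right) + 2553 = 364 + 2553 = 2917$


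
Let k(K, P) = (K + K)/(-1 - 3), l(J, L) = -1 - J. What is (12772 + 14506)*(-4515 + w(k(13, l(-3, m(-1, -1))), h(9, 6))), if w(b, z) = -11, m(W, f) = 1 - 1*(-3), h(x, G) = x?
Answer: -123460228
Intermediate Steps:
m(W, f) = 4 (m(W, f) = 1 + 3 = 4)
k(K, P) = -K/2 (k(K, P) = (2*K)/(-4) = (2*K)*(-¼) = -K/2)
(12772 + 14506)*(-4515 + w(k(13, l(-3, m(-1, -1))), h(9, 6))) = (12772 + 14506)*(-4515 - 11) = 27278*(-4526) = -123460228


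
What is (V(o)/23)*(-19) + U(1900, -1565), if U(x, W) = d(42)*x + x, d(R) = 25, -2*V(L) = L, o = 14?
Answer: 1136333/23 ≈ 49406.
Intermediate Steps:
V(L) = -L/2
U(x, W) = 26*x (U(x, W) = 25*x + x = 26*x)
(V(o)/23)*(-19) + U(1900, -1565) = (-½*14/23)*(-19) + 26*1900 = -7*1/23*(-19) + 49400 = -7/23*(-19) + 49400 = 133/23 + 49400 = 1136333/23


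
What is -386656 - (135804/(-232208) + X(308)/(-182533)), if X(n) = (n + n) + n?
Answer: -4097157597707765/10596405716 ≈ -3.8666e+5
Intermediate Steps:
X(n) = 3*n (X(n) = 2*n + n = 3*n)
-386656 - (135804/(-232208) + X(308)/(-182533)) = -386656 - (135804/(-232208) + (3*308)/(-182533)) = -386656 - (135804*(-1/232208) + 924*(-1/182533)) = -386656 - (-33951/58052 - 924/182533) = -386656 - 1*(-6250817931/10596405716) = -386656 + 6250817931/10596405716 = -4097157597707765/10596405716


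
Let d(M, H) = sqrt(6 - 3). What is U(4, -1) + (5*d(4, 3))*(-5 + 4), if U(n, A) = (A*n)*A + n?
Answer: 8 - 5*sqrt(3) ≈ -0.66025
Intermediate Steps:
d(M, H) = sqrt(3)
U(n, A) = n + n*A**2 (U(n, A) = n*A**2 + n = n + n*A**2)
U(4, -1) + (5*d(4, 3))*(-5 + 4) = 4*(1 + (-1)**2) + (5*sqrt(3))*(-5 + 4) = 4*(1 + 1) + (5*sqrt(3))*(-1) = 4*2 - 5*sqrt(3) = 8 - 5*sqrt(3)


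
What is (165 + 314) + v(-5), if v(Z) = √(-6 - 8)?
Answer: 479 + I*√14 ≈ 479.0 + 3.7417*I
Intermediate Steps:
v(Z) = I*√14 (v(Z) = √(-14) = I*√14)
(165 + 314) + v(-5) = (165 + 314) + I*√14 = 479 + I*√14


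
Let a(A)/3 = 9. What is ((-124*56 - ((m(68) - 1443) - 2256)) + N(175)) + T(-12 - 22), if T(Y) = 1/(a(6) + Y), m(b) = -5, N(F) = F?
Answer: -21456/7 ≈ -3065.1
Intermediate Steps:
a(A) = 27 (a(A) = 3*9 = 27)
T(Y) = 1/(27 + Y)
((-124*56 - ((m(68) - 1443) - 2256)) + N(175)) + T(-12 - 22) = ((-124*56 - ((-5 - 1443) - 2256)) + 175) + 1/(27 + (-12 - 22)) = ((-6944 - (-1448 - 2256)) + 175) + 1/(27 - 34) = ((-6944 - 1*(-3704)) + 175) + 1/(-7) = ((-6944 + 3704) + 175) - ⅐ = (-3240 + 175) - ⅐ = -3065 - ⅐ = -21456/7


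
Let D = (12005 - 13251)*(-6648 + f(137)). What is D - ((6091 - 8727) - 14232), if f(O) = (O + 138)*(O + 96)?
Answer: -71537174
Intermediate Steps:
f(O) = (96 + O)*(138 + O) (f(O) = (138 + O)*(96 + O) = (96 + O)*(138 + O))
D = -71554042 (D = (12005 - 13251)*(-6648 + (13248 + 137² + 234*137)) = -1246*(-6648 + (13248 + 18769 + 32058)) = -1246*(-6648 + 64075) = -1246*57427 = -71554042)
D - ((6091 - 8727) - 14232) = -71554042 - ((6091 - 8727) - 14232) = -71554042 - (-2636 - 14232) = -71554042 - 1*(-16868) = -71554042 + 16868 = -71537174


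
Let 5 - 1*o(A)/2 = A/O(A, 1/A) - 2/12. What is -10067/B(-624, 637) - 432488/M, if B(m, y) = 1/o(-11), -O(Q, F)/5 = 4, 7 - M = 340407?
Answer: -5932578181/63825 ≈ -92951.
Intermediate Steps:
M = -340400 (M = 7 - 1*340407 = 7 - 340407 = -340400)
O(Q, F) = -20 (O(Q, F) = -5*4 = -20)
o(A) = 31/3 + A/10 (o(A) = 10 - 2*(A/(-20) - 2/12) = 10 - 2*(A*(-1/20) - 2*1/12) = 10 - 2*(-A/20 - ⅙) = 10 - 2*(-⅙ - A/20) = 10 + (⅓ + A/10) = 31/3 + A/10)
B(m, y) = 30/277 (B(m, y) = 1/(31/3 + (⅒)*(-11)) = 1/(31/3 - 11/10) = 1/(277/30) = 30/277)
-10067/B(-624, 637) - 432488/M = -10067/30/277 - 432488/(-340400) = -10067*277/30 - 432488*(-1/340400) = -2788559/30 + 54061/42550 = -5932578181/63825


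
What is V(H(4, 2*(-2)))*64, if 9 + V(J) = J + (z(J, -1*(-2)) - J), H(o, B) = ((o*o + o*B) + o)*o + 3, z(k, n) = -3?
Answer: -768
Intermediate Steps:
H(o, B) = 3 + o*(o + o² + B*o) (H(o, B) = ((o² + B*o) + o)*o + 3 = (o + o² + B*o)*o + 3 = o*(o + o² + B*o) + 3 = 3 + o*(o + o² + B*o))
V(J) = -12 (V(J) = -9 + (J + (-3 - J)) = -9 - 3 = -12)
V(H(4, 2*(-2)))*64 = -12*64 = -768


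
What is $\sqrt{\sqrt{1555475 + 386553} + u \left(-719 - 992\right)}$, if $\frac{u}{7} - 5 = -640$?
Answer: $\sqrt{7605395 + 2 \sqrt{485507}} \approx 2758.0$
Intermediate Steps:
$u = -4445$ ($u = 35 + 7 \left(-640\right) = 35 - 4480 = -4445$)
$\sqrt{\sqrt{1555475 + 386553} + u \left(-719 - 992\right)} = \sqrt{\sqrt{1555475 + 386553} - 4445 \left(-719 - 992\right)} = \sqrt{\sqrt{1942028} - -7605395} = \sqrt{2 \sqrt{485507} + 7605395} = \sqrt{7605395 + 2 \sqrt{485507}}$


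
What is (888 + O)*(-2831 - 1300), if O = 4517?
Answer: -22328055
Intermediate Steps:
(888 + O)*(-2831 - 1300) = (888 + 4517)*(-2831 - 1300) = 5405*(-4131) = -22328055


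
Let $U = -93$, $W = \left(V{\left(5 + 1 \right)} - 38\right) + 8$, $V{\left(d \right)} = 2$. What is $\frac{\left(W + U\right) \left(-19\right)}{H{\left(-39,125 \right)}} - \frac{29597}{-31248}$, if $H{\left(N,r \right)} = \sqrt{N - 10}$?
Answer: $\frac{29597}{31248} - \frac{2299 i}{7} \approx 0.94716 - 328.43 i$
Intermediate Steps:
$H{\left(N,r \right)} = \sqrt{-10 + N}$
$W = -28$ ($W = \left(2 - 38\right) + 8 = -36 + 8 = -28$)
$\frac{\left(W + U\right) \left(-19\right)}{H{\left(-39,125 \right)}} - \frac{29597}{-31248} = \frac{\left(-28 - 93\right) \left(-19\right)}{\sqrt{-10 - 39}} - \frac{29597}{-31248} = \frac{\left(-121\right) \left(-19\right)}{\sqrt{-49}} - - \frac{29597}{31248} = \frac{2299}{7 i} + \frac{29597}{31248} = 2299 \left(- \frac{i}{7}\right) + \frac{29597}{31248} = - \frac{2299 i}{7} + \frac{29597}{31248} = \frac{29597}{31248} - \frac{2299 i}{7}$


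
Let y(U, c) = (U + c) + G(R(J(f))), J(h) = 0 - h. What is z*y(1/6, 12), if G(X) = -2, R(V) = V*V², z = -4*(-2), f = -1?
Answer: 244/3 ≈ 81.333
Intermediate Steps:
z = 8
J(h) = -h
R(V) = V³
y(U, c) = -2 + U + c (y(U, c) = (U + c) - 2 = -2 + U + c)
z*y(1/6, 12) = 8*(-2 + 1/6 + 12) = 8*(-2 + ⅙ + 12) = 8*(61/6) = 244/3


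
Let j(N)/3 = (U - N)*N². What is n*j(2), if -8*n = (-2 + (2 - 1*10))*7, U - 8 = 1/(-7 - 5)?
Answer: 2485/4 ≈ 621.25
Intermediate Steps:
U = 95/12 (U = 8 + 1/(-7 - 5) = 8 + 1/(-12) = 8 - 1/12 = 95/12 ≈ 7.9167)
j(N) = 3*N²*(95/12 - N) (j(N) = 3*((95/12 - N)*N²) = 3*(N²*(95/12 - N)) = 3*N²*(95/12 - N))
n = 35/4 (n = -(-2 + (2 - 1*10))*7/8 = -(-2 + (2 - 10))*7/8 = -(-2 - 8)*7/8 = -(-5)*7/4 = -⅛*(-70) = 35/4 ≈ 8.7500)
n*j(2) = 35*((¼)*2²*(95 - 12*2))/4 = 35*((¼)*4*(95 - 24))/4 = 35*((¼)*4*71)/4 = (35/4)*71 = 2485/4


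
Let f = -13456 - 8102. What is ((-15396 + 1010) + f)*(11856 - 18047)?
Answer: 222529304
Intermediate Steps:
f = -21558
((-15396 + 1010) + f)*(11856 - 18047) = ((-15396 + 1010) - 21558)*(11856 - 18047) = (-14386 - 21558)*(-6191) = -35944*(-6191) = 222529304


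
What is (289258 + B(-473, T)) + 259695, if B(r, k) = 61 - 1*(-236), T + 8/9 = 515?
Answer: 549250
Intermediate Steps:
T = 4627/9 (T = -8/9 + 515 = 4627/9 ≈ 514.11)
B(r, k) = 297 (B(r, k) = 61 + 236 = 297)
(289258 + B(-473, T)) + 259695 = (289258 + 297) + 259695 = 289555 + 259695 = 549250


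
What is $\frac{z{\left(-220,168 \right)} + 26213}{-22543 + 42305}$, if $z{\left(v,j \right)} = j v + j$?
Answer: $- \frac{10579}{19762} \approx -0.53532$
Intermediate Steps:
$z{\left(v,j \right)} = j + j v$
$\frac{z{\left(-220,168 \right)} + 26213}{-22543 + 42305} = \frac{168 \left(1 - 220\right) + 26213}{-22543 + 42305} = \frac{168 \left(-219\right) + 26213}{19762} = \left(-36792 + 26213\right) \frac{1}{19762} = \left(-10579\right) \frac{1}{19762} = - \frac{10579}{19762}$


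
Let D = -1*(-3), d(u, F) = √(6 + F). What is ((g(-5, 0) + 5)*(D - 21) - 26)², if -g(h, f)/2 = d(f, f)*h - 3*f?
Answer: 207856 + 41760*√6 ≈ 3.1015e+5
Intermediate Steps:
g(h, f) = 6*f - 2*h*√(6 + f) (g(h, f) = -2*(√(6 + f)*h - 3*f) = -2*(h*√(6 + f) - 3*f) = -2*(-3*f + h*√(6 + f)) = 6*f - 2*h*√(6 + f))
D = 3
((g(-5, 0) + 5)*(D - 21) - 26)² = (((6*0 - 2*(-5)*√(6 + 0)) + 5)*(3 - 21) - 26)² = (((0 - 2*(-5)*√6) + 5)*(-18) - 26)² = (((0 + 10*√6) + 5)*(-18) - 26)² = ((10*√6 + 5)*(-18) - 26)² = ((5 + 10*√6)*(-18) - 26)² = ((-90 - 180*√6) - 26)² = (-116 - 180*√6)²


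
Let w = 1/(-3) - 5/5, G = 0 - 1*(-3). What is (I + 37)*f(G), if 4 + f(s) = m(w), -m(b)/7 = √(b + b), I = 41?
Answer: -312 - 364*I*√6 ≈ -312.0 - 891.61*I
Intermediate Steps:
G = 3 (G = 0 + 3 = 3)
w = -4/3 (w = 1*(-⅓) - 5*⅕ = -⅓ - 1 = -4/3 ≈ -1.3333)
m(b) = -7*√2*√b (m(b) = -7*√(b + b) = -7*√2*√b)
f(s) = -4 - 14*I*√6/3 (f(s) = -4 - 7*√2*√(-4/3) = -4 - 7*√2*2*I*√3/3 = -4 - 14*I*√6/3)
(I + 37)*f(G) = (41 + 37)*(-4 - 14*I*√6/3) = 78*(-4 - 14*I*√6/3) = -312 - 364*I*√6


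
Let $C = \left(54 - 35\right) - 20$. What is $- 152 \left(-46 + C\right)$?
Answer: $7144$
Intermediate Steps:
$C = -1$ ($C = 19 - 20 = -1$)
$- 152 \left(-46 + C\right) = - 152 \left(-46 - 1\right) = \left(-152\right) \left(-47\right) = 7144$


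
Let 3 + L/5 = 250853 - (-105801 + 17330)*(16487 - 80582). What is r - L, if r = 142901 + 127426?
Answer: 28351759802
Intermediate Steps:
r = 270327
L = -28351489475 (L = -15 + 5*(250853 - (-105801 + 17330)*(16487 - 80582)) = -15 + 5*(250853 - (-88471)*(-64095)) = -15 + 5*(250853 - 1*5670548745) = -15 + 5*(250853 - 5670548745) = -15 + 5*(-5670297892) = -15 - 28351489460 = -28351489475)
r - L = 270327 - 1*(-28351489475) = 270327 + 28351489475 = 28351759802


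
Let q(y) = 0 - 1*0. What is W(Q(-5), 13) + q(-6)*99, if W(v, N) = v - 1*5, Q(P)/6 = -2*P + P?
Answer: 25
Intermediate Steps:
Q(P) = -6*P (Q(P) = 6*(-2*P + P) = 6*(-P) = -6*P)
q(y) = 0 (q(y) = 0 + 0 = 0)
W(v, N) = -5 + v (W(v, N) = v - 5 = -5 + v)
W(Q(-5), 13) + q(-6)*99 = (-5 - 6*(-5)) + 0*99 = (-5 + 30) + 0 = 25 + 0 = 25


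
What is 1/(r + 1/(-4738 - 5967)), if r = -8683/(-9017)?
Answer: 96526985/92942498 ≈ 1.0386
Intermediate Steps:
r = 8683/9017 (r = -8683*(-1/9017) = 8683/9017 ≈ 0.96296)
1/(r + 1/(-4738 - 5967)) = 1/(8683/9017 + 1/(-4738 - 5967)) = 1/(8683/9017 + 1/(-10705)) = 1/(8683/9017 - 1/10705) = 1/(92942498/96526985) = 96526985/92942498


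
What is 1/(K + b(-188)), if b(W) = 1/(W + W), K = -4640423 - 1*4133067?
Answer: -376/3298832241 ≈ -1.1398e-7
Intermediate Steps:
K = -8773490 (K = -4640423 - 4133067 = -8773490)
b(W) = 1/(2*W)
1/(K + b(-188)) = 1/(-8773490 + (½)/(-188)) = 1/(-8773490 + (½)*(-1/188)) = 1/(-8773490 - 1/376) = 1/(-3298832241/376) = -376/3298832241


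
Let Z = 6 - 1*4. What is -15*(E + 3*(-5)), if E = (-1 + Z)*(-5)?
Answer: 300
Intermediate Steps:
Z = 2 (Z = 6 - 4 = 2)
E = -5 (E = (-1 + 2)*(-5) = 1*(-5) = -5)
-15*(E + 3*(-5)) = -15*(-5 + 3*(-5)) = -15*(-5 - 15) = -15*(-20) = 300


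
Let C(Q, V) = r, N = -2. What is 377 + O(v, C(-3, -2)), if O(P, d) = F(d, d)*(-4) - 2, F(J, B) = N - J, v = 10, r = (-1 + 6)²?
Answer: 483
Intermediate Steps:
r = 25 (r = 5² = 25)
C(Q, V) = 25
F(J, B) = -2 - J
O(P, d) = 6 + 4*d (O(P, d) = (-2 - d)*(-4) - 2 = (8 + 4*d) - 2 = 6 + 4*d)
377 + O(v, C(-3, -2)) = 377 + (6 + 4*25) = 377 + (6 + 100) = 377 + 106 = 483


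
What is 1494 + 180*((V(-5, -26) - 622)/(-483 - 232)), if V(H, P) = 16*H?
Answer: 18378/11 ≈ 1670.7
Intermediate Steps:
1494 + 180*((V(-5, -26) - 622)/(-483 - 232)) = 1494 + 180*((16*(-5) - 622)/(-483 - 232)) = 1494 + 180*((-80 - 622)/(-715)) = 1494 + 180*(-702*(-1/715)) = 1494 + 180*(54/55) = 1494 + 1944/11 = 18378/11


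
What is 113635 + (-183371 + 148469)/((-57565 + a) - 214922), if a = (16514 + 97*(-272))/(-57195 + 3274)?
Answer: 26501807187999/233218439 ≈ 1.1364e+5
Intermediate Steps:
a = 1410/7703 (a = (16514 - 26384)/(-53921) = -9870*(-1/53921) = 1410/7703 ≈ 0.18305)
113635 + (-183371 + 148469)/((-57565 + a) - 214922) = 113635 + (-183371 + 148469)/((-57565 + 1410/7703) - 214922) = 113635 - 34902/(-443421785/7703 - 214922) = 113635 - 34902/(-2098965951/7703) = 113635 - 34902*(-7703/2098965951) = 113635 + 29872234/233218439 = 26501807187999/233218439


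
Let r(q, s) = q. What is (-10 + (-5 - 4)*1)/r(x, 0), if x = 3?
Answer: -19/3 ≈ -6.3333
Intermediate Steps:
(-10 + (-5 - 4)*1)/r(x, 0) = (-10 + (-5 - 4)*1)/3 = (-10 - 9*1)*(1/3) = (-10 - 9)*(1/3) = -19*1/3 = -19/3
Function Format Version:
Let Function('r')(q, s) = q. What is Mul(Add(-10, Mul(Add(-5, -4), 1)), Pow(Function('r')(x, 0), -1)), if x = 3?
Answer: Rational(-19, 3) ≈ -6.3333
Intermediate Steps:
Mul(Add(-10, Mul(Add(-5, -4), 1)), Pow(Function('r')(x, 0), -1)) = Mul(Add(-10, Mul(Add(-5, -4), 1)), Pow(3, -1)) = Mul(Add(-10, Mul(-9, 1)), Rational(1, 3)) = Mul(Add(-10, -9), Rational(1, 3)) = Mul(-19, Rational(1, 3)) = Rational(-19, 3)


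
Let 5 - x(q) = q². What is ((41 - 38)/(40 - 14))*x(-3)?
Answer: -6/13 ≈ -0.46154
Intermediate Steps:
x(q) = 5 - q²
((41 - 38)/(40 - 14))*x(-3) = ((41 - 38)/(40 - 14))*(5 - 1*(-3)²) = (3/26)*(5 - 1*9) = (3*(1/26))*(5 - 9) = (3/26)*(-4) = -6/13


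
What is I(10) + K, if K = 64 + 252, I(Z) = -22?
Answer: 294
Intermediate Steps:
K = 316
I(10) + K = -22 + 316 = 294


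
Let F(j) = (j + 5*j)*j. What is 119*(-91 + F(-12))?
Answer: 91987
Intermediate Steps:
F(j) = 6*j**2 (F(j) = (6*j)*j = 6*j**2)
119*(-91 + F(-12)) = 119*(-91 + 6*(-12)**2) = 119*(-91 + 6*144) = 119*(-91 + 864) = 119*773 = 91987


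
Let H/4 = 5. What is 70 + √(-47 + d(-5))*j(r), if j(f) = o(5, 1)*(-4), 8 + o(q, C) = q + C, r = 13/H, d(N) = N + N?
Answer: 70 + 8*I*√57 ≈ 70.0 + 60.399*I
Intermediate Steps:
H = 20 (H = 4*5 = 20)
d(N) = 2*N
r = 13/20 ≈ 0.65000
o(q, C) = -8 + C + q (o(q, C) = -8 + (q + C) = -8 + (C + q) = -8 + C + q)
j(f) = 8 (j(f) = (-8 + 1 + 5)*(-4) = -2*(-4) = 8)
70 + √(-47 + d(-5))*j(r) = 70 + √(-47 + 2*(-5))*8 = 70 + √(-47 - 10)*8 = 70 + √(-57)*8 = 70 + (I*√57)*8 = 70 + 8*I*√57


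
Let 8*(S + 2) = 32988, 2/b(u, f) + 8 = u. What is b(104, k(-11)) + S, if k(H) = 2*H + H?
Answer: 197833/48 ≈ 4121.5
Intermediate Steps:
k(H) = 3*H
b(u, f) = 2/(-8 + u)
S = 8243/2 (S = -2 + (1/8)*32988 = -2 + 8247/2 = 8243/2 ≈ 4121.5)
b(104, k(-11)) + S = 2/(-8 + 104) + 8243/2 = 2/96 + 8243/2 = 2*(1/96) + 8243/2 = 1/48 + 8243/2 = 197833/48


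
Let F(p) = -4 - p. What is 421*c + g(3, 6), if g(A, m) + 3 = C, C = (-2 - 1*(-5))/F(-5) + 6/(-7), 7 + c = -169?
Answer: -518678/7 ≈ -74097.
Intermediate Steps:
c = -176 (c = -7 - 169 = -176)
C = 15/7 (C = (-2 - 1*(-5))/(-4 - 1*(-5)) + 6/(-7) = (-2 + 5)/(-4 + 5) + 6*(-⅐) = 3/1 - 6/7 = 3*1 - 6/7 = 3 - 6/7 = 15/7 ≈ 2.1429)
g(A, m) = -6/7 (g(A, m) = -3 + 15/7 = -6/7)
421*c + g(3, 6) = 421*(-176) - 6/7 = -74096 - 6/7 = -518678/7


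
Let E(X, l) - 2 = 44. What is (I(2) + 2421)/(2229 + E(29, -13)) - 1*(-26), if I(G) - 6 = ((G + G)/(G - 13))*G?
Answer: 52103/1925 ≈ 27.066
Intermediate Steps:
I(G) = 6 + 2*G²/(-13 + G) (I(G) = 6 + ((G + G)/(G - 13))*G = 6 + ((2*G)/(-13 + G))*G = 6 + (2*G/(-13 + G))*G = 6 + 2*G²/(-13 + G))
E(X, l) = 46 (E(X, l) = 2 + 44 = 46)
(I(2) + 2421)/(2229 + E(29, -13)) - 1*(-26) = (2*(-39 + 2² + 3*2)/(-13 + 2) + 2421)/(2229 + 46) - 1*(-26) = (2*(-39 + 4 + 6)/(-11) + 2421)/2275 + 26 = (2*(-1/11)*(-29) + 2421)*(1/2275) + 26 = (58/11 + 2421)*(1/2275) + 26 = (26689/11)*(1/2275) + 26 = 2053/1925 + 26 = 52103/1925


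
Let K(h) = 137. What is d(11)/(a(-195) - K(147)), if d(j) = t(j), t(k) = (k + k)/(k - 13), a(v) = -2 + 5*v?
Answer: 11/1114 ≈ 0.0098743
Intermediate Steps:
t(k) = 2*k/(-13 + k) (t(k) = (2*k)/(-13 + k) = 2*k/(-13 + k))
d(j) = 2*j/(-13 + j)
d(11)/(a(-195) - K(147)) = (2*11/(-13 + 11))/((-2 + 5*(-195)) - 1*137) = (2*11/(-2))/((-2 - 975) - 137) = (2*11*(-½))/(-977 - 137) = -11/(-1114) = -11*(-1/1114) = 11/1114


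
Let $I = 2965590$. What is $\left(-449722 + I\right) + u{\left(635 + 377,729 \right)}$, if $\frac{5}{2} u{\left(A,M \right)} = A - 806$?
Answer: $\frac{12579752}{5} \approx 2.516 \cdot 10^{6}$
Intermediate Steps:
$u{\left(A,M \right)} = - \frac{1612}{5} + \frac{2 A}{5}$ ($u{\left(A,M \right)} = \frac{2 \left(A - 806\right)}{5} = \frac{2 \left(-806 + A\right)}{5} = - \frac{1612}{5} + \frac{2 A}{5}$)
$\left(-449722 + I\right) + u{\left(635 + 377,729 \right)} = \left(-449722 + 2965590\right) - \left(\frac{1612}{5} - \frac{2 \left(635 + 377\right)}{5}\right) = 2515868 + \left(- \frac{1612}{5} + \frac{2}{5} \cdot 1012\right) = 2515868 + \left(- \frac{1612}{5} + \frac{2024}{5}\right) = 2515868 + \frac{412}{5} = \frac{12579752}{5}$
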